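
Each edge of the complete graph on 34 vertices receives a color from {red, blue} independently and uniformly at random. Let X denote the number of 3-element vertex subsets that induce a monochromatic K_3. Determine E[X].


Let X = Σ_S X_S over the C(34, 3) = 5984 subsets S of size 3, where X_S = 1 if the K_3 on S is monochromatic.
For a fixed S, the K_3 on S has C(3, 2) = 3 edges. P[all 3 edges red] = (1/2)^3, and likewise for blue, so P[monochromatic] = 2·(1/2)^3 = 2^{1 − 3} = 1/4.
By linearity of expectation: E[X] = C(34, 3) · 2^{1 − 3} = 5984 · 1/4 = 1496.
Numerically: E[X] ≈ 1496.00000.

E[X] = C(34,3)·2^(1−C(3,2)) = 1496 ≈ 1496.00000.


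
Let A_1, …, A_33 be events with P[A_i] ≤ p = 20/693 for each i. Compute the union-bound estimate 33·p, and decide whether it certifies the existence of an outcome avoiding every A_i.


Union bound: P[∪_{i=1}^{33} A_i] ≤ Σ_i P[A_i] ≤ 33·p = 33·(20/693) = 20/21.
Numerically: 20/21 ≈ 0.9524.
Is 20/21 < 1? YES.
Since P[∪ A_i] ≤ 20/21 < 1, the complement has P[∩ A_i^c] ≥ 1 − 20/21 = 1/21 > 0, so some outcome avoids every A_i.

33·p = 20/21 ≈ 0.9524; existence CERTIFIED by the union bound.


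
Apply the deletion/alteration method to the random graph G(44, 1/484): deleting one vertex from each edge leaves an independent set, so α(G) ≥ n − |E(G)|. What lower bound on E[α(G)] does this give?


E[|E(G)|] = C(44, 2)·p = 946 · (1/484) = 43/22.
E[α(G)] ≥ n − E[|E(G)|] = 44 − 43/22 = 925/22.
Numerically: ≈ 42.04545.
(This is only a lower bound; the true E[α(G)] may be larger.)

E[α(G)] ≥ 925/22 ≈ 42.04545.


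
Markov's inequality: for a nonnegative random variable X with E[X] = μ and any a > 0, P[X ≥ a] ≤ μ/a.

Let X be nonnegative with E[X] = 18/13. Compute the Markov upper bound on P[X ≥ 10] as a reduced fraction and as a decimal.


μ = E[X] = 18/13, a = 10.
Markov: P[X ≥ 10] ≤ μ/a = (18/13)/10 = 9/65.
Numerically: ≈ 0.13846.
(Since a = 10 > μ = 1.38462, the bound 9/65 is < 1 and informative.)

P[X ≥ 10] ≤ 9/65 ≈ 0.13846.


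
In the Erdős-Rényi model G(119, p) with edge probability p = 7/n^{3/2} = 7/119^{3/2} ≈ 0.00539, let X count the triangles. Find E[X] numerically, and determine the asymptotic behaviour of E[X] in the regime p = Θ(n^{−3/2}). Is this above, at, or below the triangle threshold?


Number of potential triangles: C(119, 3) = 273819.
Each occurs with probability p³ ≈ (0.00539)³ ≈ 1.56795e-07.
By linearity: E[X] = C(119, 3)·p³ ≈ 273819 · 1.56795e-07 ≈ 0.043.
Since α = 3/2 > 1, p = c/n^{3/2} = o(1/n) is below the triangle threshold p ~ 1/n. Asymptotically E[X] ~ (c³/6)·n^{3(1−α)} = (7³/6)·n^{-1.5} → 0, so by Markov's inequality G has no triangles w.h.p.

E[X] ≈ 0.043; in regime p = Θ(1/n^{3/2}) E[X] tends to 0 (below the triangle threshold p ~ 1/n).


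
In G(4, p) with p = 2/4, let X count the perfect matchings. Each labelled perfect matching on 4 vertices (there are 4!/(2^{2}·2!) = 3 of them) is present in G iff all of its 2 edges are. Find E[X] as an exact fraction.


K_4 has 4!/(2^{2}·2!) = 3 labelled perfect matchings.
For each such perfect matching H, let X_H = 1 if all 2 edges of H are present in G. Then P[X_H = 1] = p^{2} = (1/2)^{2} = 1/4.
By linearity of expectation: E[X] = Σ_H E[X_H] = 3 · p^{2} = 3 · 1/4 = 3/4.
Numerically: E[X] ≈ 0.75.

E[X] = 3 · (1/2)^{2} = 3/4 ≈ 0.75.


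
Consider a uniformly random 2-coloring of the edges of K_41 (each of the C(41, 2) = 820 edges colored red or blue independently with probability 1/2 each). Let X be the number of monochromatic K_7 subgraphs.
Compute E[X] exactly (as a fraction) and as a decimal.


Let X = Σ_S X_S over the C(41, 7) = 22481940 subsets S of size 7, where X_S = 1 if the K_7 on S is monochromatic.
For a fixed S, the K_7 on S has C(7, 2) = 21 edges. P[all 21 edges red] = (1/2)^21, and likewise for blue, so P[monochromatic] = 2·(1/2)^21 = 2^{1 − 21} = 1/1048576.
Summing: E[X] = C(41, 7) · 2^{1 − 21} = 22481940 · 1/1048576 = 5620485/262144.
Numerically: E[X] ≈ 21.440449.

E[X] = C(41,7)·2^(1−C(7,2)) = 5620485/262144 ≈ 21.440449.


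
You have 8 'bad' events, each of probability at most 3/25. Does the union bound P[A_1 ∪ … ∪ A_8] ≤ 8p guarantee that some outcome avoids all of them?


Union bound: P[∪_{i=1}^{8} A_i] ≤ Σ_i P[A_i] ≤ 8·p = 8·(3/25) = 24/25.
Numerically: 24/25 ≈ 0.9600.
Is 24/25 < 1? YES.
Since P[∪ A_i] ≤ 24/25 < 1, the complement has P[∩ A_i^c] ≥ 1 − 24/25 = 1/25 > 0, so some outcome avoids every A_i.

8·p = 24/25 ≈ 0.9600; existence CERTIFIED by the union bound.


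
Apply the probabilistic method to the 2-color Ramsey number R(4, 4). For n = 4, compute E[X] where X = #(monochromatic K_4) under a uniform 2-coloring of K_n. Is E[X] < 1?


E[X] = C(4, 4) · 2^{1 − 6} = 1 · 2^{−5} = 1/32.
As a reduced fraction: E[X] = 1/32 ≈ 0.0312500.
Is E[X] < 1? YES.
Since E[X] < 1, there exists a 2-coloring of K_{4} with no monochromatic K_4; hence R(4, 4) > 4.

E[X] = 1/32 ≈ 0.0312500; E[X] < 1, so R(4, 4) > 4.


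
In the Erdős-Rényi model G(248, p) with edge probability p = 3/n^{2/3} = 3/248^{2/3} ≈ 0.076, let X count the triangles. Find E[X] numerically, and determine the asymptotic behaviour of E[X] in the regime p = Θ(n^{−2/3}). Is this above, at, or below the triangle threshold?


Number of potential triangles: C(248, 3) = 2511496.
Each occurs with probability p³ ≈ (0.076)³ ≈ 4.38996e-04.
By linearity: E[X] = C(248, 3)·p³ ≈ 2511496 · 4.38996e-04 ≈ 1102.536.
Since α = 2/3 < 1, p = c/n^{2/3} ≫ 1/n is above the triangle threshold p ~ 1/n. Asymptotically E[X] ~ (c³/6)·n^{3(1−α)} = (3³/6)·n^{1} → ∞; triangles are abundant w.h.p.

E[X] ≈ 1102.536; in regime p = Θ(1/n^{2/3}) E[X] diverges (above the triangle threshold p ~ 1/n).


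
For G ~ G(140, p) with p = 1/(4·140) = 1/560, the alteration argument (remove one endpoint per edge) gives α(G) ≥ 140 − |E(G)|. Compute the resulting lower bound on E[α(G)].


E[|E(G)|] = C(140, 2)·p = 9730 · (1/560) = 139/8.
E[α(G)] ≥ n − E[|E(G)|] = 140 − 139/8 = 981/8.
Numerically: ≈ 122.625000.
(This is only a lower bound; the true E[α(G)] may be larger.)

E[α(G)] ≥ 981/8 ≈ 122.625000.


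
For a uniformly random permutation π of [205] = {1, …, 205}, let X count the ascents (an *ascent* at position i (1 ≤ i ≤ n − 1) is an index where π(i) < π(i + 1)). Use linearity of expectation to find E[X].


Write X = Σ X_I over i = 1, …, 204, with X_I the indicator of one ascent.
There are 204 indicators.
For each fixed i, the pair (π(i), π(i+1)) is a uniformly random ordered pair of distinct values from {1, …, 205}; by symmetry P[π(i) < π(i+1)] = 1/2.
By linearity: E[X] = 204 · (1/2) = (205 − 1) · (1/2) = 102 ≈ 102.0000.

E[X] = 102 = 102.0000.


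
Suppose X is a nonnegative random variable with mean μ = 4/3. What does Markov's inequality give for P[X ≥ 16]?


μ = E[X] = 4/3, a = 16.
Markov: P[X ≥ 16] ≤ μ/a = (4/3)/16 = 1/12.
Numerically: ≈ 0.08333.
(Since a = 16 > μ = 1.33333, the bound 1/12 is < 1 and informative.)

P[X ≥ 16] ≤ 1/12 ≈ 0.08333.


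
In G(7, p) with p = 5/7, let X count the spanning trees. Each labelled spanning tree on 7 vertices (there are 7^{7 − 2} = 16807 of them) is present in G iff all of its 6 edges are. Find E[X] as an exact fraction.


K_7 has 7^{7 − 2} = 16807 labelled spanning trees.
For each such spanning tree H, let X_H = 1 if all 6 edges of H are present in G. Then P[X_H = 1] = p^{6} = (5/7)^{6} = 15625/117649.
Summing the indicators: E[X] = Σ_H E[X_H] = 16807 · p^{6} = 16807 · 15625/117649 = 15625/7.
Numerically: E[X] ≈ 2232.14.

E[X] = 16807 · (5/7)^{6} = 15625/7 ≈ 2232.14.


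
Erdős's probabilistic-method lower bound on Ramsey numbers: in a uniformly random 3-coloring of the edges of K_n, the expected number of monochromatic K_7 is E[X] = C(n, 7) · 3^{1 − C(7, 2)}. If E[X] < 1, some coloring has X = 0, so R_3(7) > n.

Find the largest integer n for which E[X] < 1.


We need C(n, 7) · 3^{1 − 21} < 1, i.e. C(n, 7) < 3^{21 − 1} = 3486784401.
Check values of n near the boundary:
  n = 75: C(75, 7) = 1984829850; 1984829850 < 3486784401? YES
  n = 76: C(76, 7) = 2186189400; 2186189400 < 3486784401? YES
  n = 77: C(77, 7) = 2404808340; 2404808340 < 3486784401? YES
  n = 78: C(78, 7) = 2641902120; 2641902120 < 3486784401? YES
  n = 79: C(79, 7) = 2898753715; 2898753715 < 3486784401? YES
  n = 80: C(80, 7) = 3176716400; 3176716400 < 3486784401? YES
  n = 81: C(81, 7) = 3477216600; 3477216600 < 3486784401? YES
  n = 82: C(82, 7) = 3801756816; 3801756816 < 3486784401? NO
  n = 83: C(83, 7) = 4151918628; 4151918628 < 3486784401? NO
The largest n with C(n, 7) < 3486784401 is n = 81 (where E[X] = 42928600/43046721 ≈ 0.997). Hence R_3(7) > 81, i.e. R_3(7) ≥ 82.

Largest n = 81; hence R_3(7) > 81.


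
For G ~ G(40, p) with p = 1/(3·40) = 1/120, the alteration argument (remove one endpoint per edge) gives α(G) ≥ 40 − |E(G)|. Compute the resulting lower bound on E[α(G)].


E[|E(G)|] = C(40, 2)·p = 780 · (1/120) = 13/2.
E[α(G)] ≥ n − E[|E(G)|] = 40 − 13/2 = 67/2.
Numerically: ≈ 33.500000.
(This is only a lower bound; the true E[α(G)] may be larger.)

E[α(G)] ≥ 67/2 ≈ 33.500000.


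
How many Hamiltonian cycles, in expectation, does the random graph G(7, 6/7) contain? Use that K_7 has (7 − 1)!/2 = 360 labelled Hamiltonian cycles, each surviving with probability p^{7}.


K_7 has (7 − 1)!/2 = 360 labelled Hamiltonian cycles.
For each such Hamiltonian cycle H, let X_H = 1 if all 7 edges of H are present in G. Then P[X_H = 1] = p^{7} = (6/7)^{7} = 279936/823543.
By linearity: E[X] = Σ_H E[X_H] = 360 · p^{7} = 360 · 279936/823543 = 100776960/823543.
Numerically: E[X] ≈ 122.37.

E[X] = 360 · (6/7)^{7} = 100776960/823543 ≈ 122.37.


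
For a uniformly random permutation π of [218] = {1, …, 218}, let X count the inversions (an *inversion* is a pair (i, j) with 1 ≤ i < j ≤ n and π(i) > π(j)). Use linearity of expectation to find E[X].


Write X = Σ X_I over the C(218, 2) = 23653 pairs i < j, with X_I the indicator of one inversion.
There are 23653 indicators.
For each fixed pair i < j, the values π(i) and π(j) are two distinct elements of {1, …, 218} in uniformly random order; by symmetry P[π(i) > π(j)] = 1/2.
By linearity: E[X] = 23653 · (1/2) = C(218, 2) · (1/2) = 23653/2 = 23653/2 ≈ 11826.5000.

E[X] = 23653/2 = 11826.5000.


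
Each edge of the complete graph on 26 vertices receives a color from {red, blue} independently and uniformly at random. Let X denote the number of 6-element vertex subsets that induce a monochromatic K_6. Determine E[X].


Let X = Σ_S X_S over the C(26, 6) = 230230 subsets S of size 6, where X_S = 1 if the K_6 on S is monochromatic.
For a fixed S, the K_6 on S has C(6, 2) = 15 edges. P[all 15 edges red] = (1/2)^15, and likewise for blue, so P[monochromatic] = 2·(1/2)^15 = 2^{1 − 15} = 1/16384.
By linearity: E[X] = C(26, 6) · 2^{1 − 15} = 230230 · 1/16384 = 115115/8192.
Numerically: E[X] ≈ 14.052.

E[X] = C(26,6)·2^(1−C(6,2)) = 115115/8192 ≈ 14.052.


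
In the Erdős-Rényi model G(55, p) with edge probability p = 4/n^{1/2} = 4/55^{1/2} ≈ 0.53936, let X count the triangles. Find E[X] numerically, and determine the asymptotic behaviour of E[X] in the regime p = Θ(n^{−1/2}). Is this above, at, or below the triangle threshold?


Number of potential triangles: C(55, 3) = 26235.
Each occurs with probability p³ ≈ (0.53936)³ ≈ 1.5690470e-01.
By linearity: E[X] = C(55, 3)·p³ ≈ 26235 · 1.5690470e-01 ≈ 4116.39468.
Since α = 1/2 < 1, p = c/n^{1/2} ≫ 1/n is above the triangle threshold p ~ 1/n. Asymptotically E[X] ~ (c³/6)·n^{3(1−α)} = (4³/6)·n^{1.5} → ∞; triangles are abundant w.h.p.

E[X] ≈ 4116.39468; in regime p = Θ(1/n^{1/2}) E[X] diverges (above the triangle threshold p ~ 1/n).


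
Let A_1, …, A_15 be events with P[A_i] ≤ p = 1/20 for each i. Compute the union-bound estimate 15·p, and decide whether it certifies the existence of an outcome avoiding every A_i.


Union bound: P[∪_{i=1}^{15} A_i] ≤ Σ_i P[A_i] ≤ 15·p = 15·(1/20) = 3/4.
Numerically: 3/4 ≈ 0.750000.
Is 3/4 < 1? YES.
Since P[∪ A_i] ≤ 3/4 < 1, the complement has P[∩ A_i^c] ≥ 1 − 3/4 = 1/4 > 0, so some outcome avoids every A_i.

15·p = 3/4 ≈ 0.750000; existence CERTIFIED by the union bound.


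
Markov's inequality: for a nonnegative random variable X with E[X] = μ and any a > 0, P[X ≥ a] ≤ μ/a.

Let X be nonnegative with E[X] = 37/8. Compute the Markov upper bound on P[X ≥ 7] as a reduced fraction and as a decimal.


μ = E[X] = 37/8, a = 7.
Markov: P[X ≥ 7] ≤ μ/a = (37/8)/7 = 37/56.
Numerically: ≈ 0.66071.
(Since a = 7 > μ = 4.62500, the bound 37/56 is < 1 and informative.)

P[X ≥ 7] ≤ 37/56 ≈ 0.66071.


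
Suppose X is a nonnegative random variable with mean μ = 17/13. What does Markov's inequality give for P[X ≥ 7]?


μ = E[X] = 17/13, a = 7.
Markov: P[X ≥ 7] ≤ μ/a = (17/13)/7 = 17/91.
Numerically: ≈ 0.186813.
(Since a = 7 > μ = 1.307692, the bound 17/91 is < 1 and informative.)

P[X ≥ 7] ≤ 17/91 ≈ 0.186813.


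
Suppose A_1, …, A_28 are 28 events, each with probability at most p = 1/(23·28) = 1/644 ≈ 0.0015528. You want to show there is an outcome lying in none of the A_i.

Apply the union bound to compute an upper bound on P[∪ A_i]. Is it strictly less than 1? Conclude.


Union bound: P[∪_{i=1}^{28} A_i] ≤ Σ_i P[A_i] ≤ 28·p = 28·(1/644) = 1/23.
Numerically: 1/23 ≈ 0.0434783.
Is 1/23 < 1? YES.
Since P[∪ A_i] ≤ 1/23 < 1, the complement has P[∩ A_i^c] ≥ 1 − 1/23 = 22/23 > 0, so some outcome avoids every A_i.

28·p = 1/23 ≈ 0.0434783; existence CERTIFIED by the union bound.


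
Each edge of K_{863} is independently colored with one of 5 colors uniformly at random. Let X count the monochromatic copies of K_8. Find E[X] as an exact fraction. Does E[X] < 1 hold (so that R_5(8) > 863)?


E[X] = C(863, 8) · 5^{1 − 28} = 7386423071602617757 · 5^{−27} = 7386423071602617757/7450580596923828125.
As a reduced fraction: E[X] = 7386423071602617757/7450580596923828125 ≈ 0.99139.
Is E[X] < 1? YES.
Since E[X] < 1, there exists a 5-coloring of K_{863} with no monochromatic K_8; hence R_5(8) > 863.

E[X] = 7386423071602617757/7450580596923828125 ≈ 0.99139; E[X] < 1, so R_5(8) > 863.


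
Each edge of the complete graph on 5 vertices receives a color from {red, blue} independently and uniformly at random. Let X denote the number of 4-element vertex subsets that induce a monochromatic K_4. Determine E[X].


Let X = Σ_S X_S over the C(5, 4) = 5 subsets S of size 4, where X_S = 1 if the K_4 on S is monochromatic.
For a fixed S, the K_4 on S has C(4, 2) = 6 edges. P[all 6 edges red] = (1/2)^6, and likewise for blue, so P[monochromatic] = 2·(1/2)^6 = 2^{1 − 6} = 1/32.
Summing: E[X] = C(5, 4) · 2^{1 − 6} = 5 · 1/32 = 5/32.
Numerically: E[X] ≈ 0.156.

E[X] = C(5,4)·2^(1−C(4,2)) = 5/32 ≈ 0.156.


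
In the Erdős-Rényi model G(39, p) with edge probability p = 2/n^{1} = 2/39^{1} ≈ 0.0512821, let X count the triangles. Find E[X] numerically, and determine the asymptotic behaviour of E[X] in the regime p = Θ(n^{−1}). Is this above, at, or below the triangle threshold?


Number of potential triangles: C(39, 3) = 9139.
Each occurs with probability p³ ≈ (0.0512821)³ ≈ 1.34864040e-04.
By linearity: E[X] = C(39, 3)·p³ ≈ 9139 · 1.34864040e-04 ≈ 1.232522.
Here α = 1, so p = 2/n is exactly at the triangle threshold p ~ 1/n. Asymptotically E[X] → c³/6 = 2³/6 = 4/3 ≈ 1.333333, a bounded constant. In this regime the triangle count is asymptotically Poisson(c³/6).

E[X] ≈ 1.232522; in regime p = Θ(1/n^{1}) E[X] stays bounded (at the triangle threshold p ~ 1/n).


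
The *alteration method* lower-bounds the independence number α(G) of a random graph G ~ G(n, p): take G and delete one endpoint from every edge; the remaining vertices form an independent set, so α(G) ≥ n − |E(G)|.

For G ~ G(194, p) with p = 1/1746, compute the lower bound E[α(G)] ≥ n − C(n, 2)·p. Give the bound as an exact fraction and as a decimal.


E[|E(G)|] = C(194, 2)·p = 18721 · (1/1746) = 193/18.
E[α(G)] ≥ n − E[|E(G)|] = 194 − 193/18 = 3299/18.
Numerically: ≈ 183.277778.
(This is only a lower bound; the true E[α(G)] may be larger.)

E[α(G)] ≥ 3299/18 ≈ 183.277778.


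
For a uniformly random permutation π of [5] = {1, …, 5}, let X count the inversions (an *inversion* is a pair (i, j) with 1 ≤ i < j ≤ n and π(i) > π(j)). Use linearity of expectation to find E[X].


Write X = Σ X_I over the C(5, 2) = 10 pairs i < j, with X_I the indicator of one inversion.
There are 10 indicators.
For each fixed pair i < j, the values π(i) and π(j) are two distinct elements of {1, …, 5} in uniformly random order; by symmetry P[π(i) > π(j)] = 1/2.
By linearity: E[X] = 10 · (1/2) = C(5, 2) · (1/2) = 10/2 = 5 ≈ 5.000.

E[X] = 5 = 5.000.


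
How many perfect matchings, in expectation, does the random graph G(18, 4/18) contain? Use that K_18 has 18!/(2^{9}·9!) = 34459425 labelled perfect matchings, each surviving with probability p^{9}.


K_18 has 18!/(2^{9}·9!) = 34459425 labelled perfect matchings.
For each such perfect matching H, let X_H = 1 if all 9 edges of H are present in G. Then P[X_H = 1] = p^{9} = (2/9)^{9} = 512/387420489.
By linearity of expectation: E[X] = Σ_H E[X_H] = 34459425 · p^{9} = 34459425 · 512/387420489 = 217817600/4782969.
Numerically: E[X] ≈ 45.54.

E[X] = 34459425 · (2/9)^{9} = 217817600/4782969 ≈ 45.54.


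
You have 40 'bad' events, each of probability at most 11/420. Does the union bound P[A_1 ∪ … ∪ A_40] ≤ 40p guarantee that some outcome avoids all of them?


Union bound: P[∪_{i=1}^{40} A_i] ≤ Σ_i P[A_i] ≤ 40·p = 40·(11/420) = 22/21.
Numerically: 22/21 ≈ 1.048.
Is 22/21 < 1? NO.
Since the bound 22/21 is ≥ 1, the union bound is uninformative here; it does NOT by itself certify existence.

40·p = 22/21 ≈ 1.048; existence NOT certified by the union bound.


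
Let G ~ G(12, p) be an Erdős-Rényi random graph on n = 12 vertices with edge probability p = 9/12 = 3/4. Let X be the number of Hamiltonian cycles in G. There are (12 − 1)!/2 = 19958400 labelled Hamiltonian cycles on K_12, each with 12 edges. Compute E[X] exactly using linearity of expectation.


K_12 has (12 − 1)!/2 = 19958400 labelled Hamiltonian cycles.
For each such Hamiltonian cycle H, let X_H = 1 if all 12 edges of H are present in G. Then P[X_H = 1] = p^{12} = (3/4)^{12} = 531441/16777216.
By linearity of expectation: E[X] = Σ_H E[X_H] = 19958400 · p^{12} = 19958400 · 531441/16777216 = 82864937925/131072.
Numerically: E[X] ≈ 6.32e+05.

E[X] = 19958400 · (3/4)^{12} = 82864937925/131072 ≈ 6.32e+05.


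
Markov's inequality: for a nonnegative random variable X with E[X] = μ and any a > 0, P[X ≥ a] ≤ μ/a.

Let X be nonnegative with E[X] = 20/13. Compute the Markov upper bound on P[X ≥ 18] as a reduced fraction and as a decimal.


μ = E[X] = 20/13, a = 18.
Markov: P[X ≥ 18] ≤ μ/a = (20/13)/18 = 10/117.
Numerically: ≈ 0.08547.
(Since a = 18 > μ = 1.53846, the bound 10/117 is < 1 and informative.)

P[X ≥ 18] ≤ 10/117 ≈ 0.08547.


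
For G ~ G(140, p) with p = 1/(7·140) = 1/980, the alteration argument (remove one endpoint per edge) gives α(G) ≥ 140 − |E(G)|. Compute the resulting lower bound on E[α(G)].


E[|E(G)|] = C(140, 2)·p = 9730 · (1/980) = 139/14.
E[α(G)] ≥ n − E[|E(G)|] = 140 − 139/14 = 1821/14.
Numerically: ≈ 130.07143.
(This is only a lower bound; the true E[α(G)] may be larger.)

E[α(G)] ≥ 1821/14 ≈ 130.07143.


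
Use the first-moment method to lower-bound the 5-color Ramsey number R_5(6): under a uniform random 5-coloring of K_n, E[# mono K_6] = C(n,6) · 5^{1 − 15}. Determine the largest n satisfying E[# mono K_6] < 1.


We need C(n, 6) · 5^{1 − 15} < 1, i.e. C(n, 6) < 5^{15 − 1} = 6103515625.
Check values of n near the boundary:
  n = 127: C(127, 6) = 5169379425; 5169379425 < 6103515625? YES
  n = 128: C(128, 6) = 5423611200; 5423611200 < 6103515625? YES
  n = 129: C(129, 6) = 5688177600; 5688177600 < 6103515625? YES
  n = 130: C(130, 6) = 5963412000; 5963412000 < 6103515625? YES
  n = 131: C(131, 6) = 6249655776; 6249655776 < 6103515625? NO
The largest n with C(n, 6) < 6103515625 is n = 130 (where E[X] = 47707296/48828125 ≈ 0.977045). Hence R_5(6) > 130, i.e. R_5(6) ≥ 131.

Largest n = 130; hence R_5(6) > 130.


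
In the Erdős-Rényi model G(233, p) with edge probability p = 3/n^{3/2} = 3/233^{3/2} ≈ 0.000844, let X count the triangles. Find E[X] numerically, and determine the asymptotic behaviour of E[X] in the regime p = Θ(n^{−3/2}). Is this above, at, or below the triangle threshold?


Number of potential triangles: C(233, 3) = 2081156.
Each occurs with probability p³ ≈ (0.000844)³ ≈ 6.00153e-10.
By linearity: E[X] = C(233, 3)·p³ ≈ 2081156 · 6.00153e-10 ≈ 0.001.
Since α = 3/2 > 1, p = c/n^{3/2} = o(1/n) is below the triangle threshold p ~ 1/n. Asymptotically E[X] ~ (c³/6)·n^{3(1−α)} = (3³/6)·n^{-1.5} → 0, so by Markov's inequality G has no triangles w.h.p.

E[X] ≈ 0.001; in regime p = Θ(1/n^{3/2}) E[X] tends to 0 (below the triangle threshold p ~ 1/n).


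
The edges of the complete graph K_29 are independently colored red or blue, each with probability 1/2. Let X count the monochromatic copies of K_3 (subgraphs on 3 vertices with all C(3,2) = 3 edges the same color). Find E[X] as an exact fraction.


Let X = Σ_S X_S over the C(29, 3) = 3654 subsets S of size 3, where X_S = 1 if the K_3 on S is monochromatic.
For a fixed S, the K_3 on S has C(3, 2) = 3 edges. P[all 3 edges red] = (1/2)^3, and likewise for blue, so P[monochromatic] = 2·(1/2)^3 = 2^{1 − 3} = 1/4.
Summing: E[X] = C(29, 3) · 2^{1 − 3} = 3654 · 1/4 = 1827/2.
Numerically: E[X] ≈ 913.50000.

E[X] = C(29,3)·2^(1−C(3,2)) = 1827/2 ≈ 913.50000.


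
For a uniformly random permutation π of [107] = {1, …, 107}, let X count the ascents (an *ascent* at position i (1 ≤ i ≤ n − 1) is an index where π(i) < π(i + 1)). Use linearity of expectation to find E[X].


Write X = Σ X_I over i = 1, …, 106, with X_I the indicator of one ascent.
There are 106 indicators.
For each fixed i, the pair (π(i), π(i+1)) is a uniformly random ordered pair of distinct values from {1, …, 107}; by symmetry P[π(i) < π(i+1)] = 1/2.
By linearity: E[X] = 106 · (1/2) = (107 − 1) · (1/2) = 53 ≈ 53.000000.

E[X] = 53 = 53.000000.


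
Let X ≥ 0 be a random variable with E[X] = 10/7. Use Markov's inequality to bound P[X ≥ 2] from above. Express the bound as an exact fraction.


μ = E[X] = 10/7, a = 2.
Markov: P[X ≥ 2] ≤ μ/a = (10/7)/2 = 5/7.
Numerically: ≈ 0.714.
(Since a = 2 > μ = 1.429, the bound 5/7 is < 1 and informative.)

P[X ≥ 2] ≤ 5/7 ≈ 0.714.


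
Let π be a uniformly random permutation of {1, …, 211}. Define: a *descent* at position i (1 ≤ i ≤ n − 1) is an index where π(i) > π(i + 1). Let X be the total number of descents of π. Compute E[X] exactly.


Write X = Σ X_I over i = 1, …, 210, with X_I the indicator of one descent.
There are 210 indicators.
For each fixed i, the pair (π(i), π(i+1)) is a uniformly random ordered pair of distinct values from {1, …, 211}; by symmetry P[π(i) > π(i+1)] = 1/2.
By linearity: E[X] = 210 · (1/2) = (211 − 1) · (1/2) = 105 ≈ 105.000.

E[X] = 105 = 105.000.


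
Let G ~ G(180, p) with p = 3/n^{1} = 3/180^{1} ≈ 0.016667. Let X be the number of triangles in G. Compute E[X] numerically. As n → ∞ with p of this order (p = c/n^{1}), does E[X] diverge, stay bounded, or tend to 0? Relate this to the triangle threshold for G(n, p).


Number of potential triangles: C(180, 3) = 955860.
Each occurs with probability p³ ≈ (0.016667)³ ≈ 4.6296296e-06.
By linearity: E[X] = C(180, 3)·p³ ≈ 955860 · 4.6296296e-06 ≈ 4.42528.
Here α = 1, so p = 3/n is exactly at the triangle threshold p ~ 1/n. Asymptotically E[X] → c³/6 = 3³/6 = 9/2 ≈ 4.50000, a bounded constant. In this regime the triangle count is asymptotically Poisson(c³/6).

E[X] ≈ 4.42528; in regime p = Θ(1/n^{1}) E[X] stays bounded (at the triangle threshold p ~ 1/n).


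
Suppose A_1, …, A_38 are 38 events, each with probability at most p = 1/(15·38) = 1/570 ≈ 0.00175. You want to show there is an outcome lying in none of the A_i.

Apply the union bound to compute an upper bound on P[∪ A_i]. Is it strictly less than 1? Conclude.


Union bound: P[∪_{i=1}^{38} A_i] ≤ Σ_i P[A_i] ≤ 38·p = 38·(1/570) = 1/15.
Numerically: 1/15 ≈ 0.06667.
Is 1/15 < 1? YES.
Since P[∪ A_i] ≤ 1/15 < 1, the complement has P[∩ A_i^c] ≥ 1 − 1/15 = 14/15 > 0, so some outcome avoids every A_i.

38·p = 1/15 ≈ 0.06667; existence CERTIFIED by the union bound.


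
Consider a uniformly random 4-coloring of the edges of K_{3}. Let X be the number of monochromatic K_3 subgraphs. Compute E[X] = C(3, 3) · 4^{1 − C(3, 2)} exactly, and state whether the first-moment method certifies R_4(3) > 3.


E[X] = C(3, 3) · 4^{1 − 3} = 1 · 4^{−2} = 1/16.
As a reduced fraction: E[X] = 1/16 ≈ 0.062500.
Is E[X] < 1? YES.
Since E[X] < 1, there exists a 4-coloring of K_{3} with no monochromatic K_3; hence R_4(3) > 3.

E[X] = 1/16 ≈ 0.062500; E[X] < 1, so R_4(3) > 3.


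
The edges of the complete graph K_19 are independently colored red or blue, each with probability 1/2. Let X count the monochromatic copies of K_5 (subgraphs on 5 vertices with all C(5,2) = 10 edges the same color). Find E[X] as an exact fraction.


Let X = Σ_S X_S over the C(19, 5) = 11628 subsets S of size 5, where X_S = 1 if the K_5 on S is monochromatic.
For a fixed S, the K_5 on S has C(5, 2) = 10 edges. P[all 10 edges red] = (1/2)^10, and likewise for blue, so P[monochromatic] = 2·(1/2)^10 = 2^{1 − 10} = 1/512.
By linearity: E[X] = C(19, 5) · 2^{1 − 10} = 11628 · 1/512 = 2907/128.
Numerically: E[X] ≈ 22.7109.

E[X] = C(19,5)·2^(1−C(5,2)) = 2907/128 ≈ 22.7109.


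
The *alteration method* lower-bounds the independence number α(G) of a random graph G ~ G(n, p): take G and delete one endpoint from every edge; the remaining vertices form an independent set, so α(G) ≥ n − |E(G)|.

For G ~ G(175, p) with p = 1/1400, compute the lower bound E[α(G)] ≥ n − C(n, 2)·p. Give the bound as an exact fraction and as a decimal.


E[|E(G)|] = C(175, 2)·p = 15225 · (1/1400) = 87/8.
E[α(G)] ≥ n − E[|E(G)|] = 175 − 87/8 = 1313/8.
Numerically: ≈ 164.12500.
(This is only a lower bound; the true E[α(G)] may be larger.)

E[α(G)] ≥ 1313/8 ≈ 164.12500.


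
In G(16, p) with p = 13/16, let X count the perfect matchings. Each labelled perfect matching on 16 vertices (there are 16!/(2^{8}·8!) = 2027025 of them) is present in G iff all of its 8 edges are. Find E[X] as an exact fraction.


K_16 has 16!/(2^{8}·8!) = 2027025 labelled perfect matchings.
For each such perfect matching H, let X_H = 1 if all 8 edges of H are present in G. Then P[X_H = 1] = p^{8} = (13/16)^{8} = 815730721/4294967296.
By linearity of expectation: E[X] = Σ_H E[X_H] = 2027025 · p^{8} = 2027025 · 815730721/4294967296 = 1653506564735025/4294967296.
Numerically: E[X] ≈ 384987.

E[X] = 2027025 · (13/16)^{8} = 1653506564735025/4294967296 ≈ 384987.


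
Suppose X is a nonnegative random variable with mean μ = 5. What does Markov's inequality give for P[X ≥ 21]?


μ = E[X] = 5, a = 21.
Markov: P[X ≥ 21] ≤ μ/a = (5)/21 = 5/21.
Numerically: ≈ 0.23810.
(Since a = 21 > μ = 5.00000, the bound 5/21 is < 1 and informative.)

P[X ≥ 21] ≤ 5/21 ≈ 0.23810.


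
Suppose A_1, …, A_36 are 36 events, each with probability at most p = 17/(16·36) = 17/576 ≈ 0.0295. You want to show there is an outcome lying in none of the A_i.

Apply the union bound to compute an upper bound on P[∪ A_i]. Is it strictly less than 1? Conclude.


Union bound: P[∪_{i=1}^{36} A_i] ≤ Σ_i P[A_i] ≤ 36·p = 36·(17/576) = 17/16.
Numerically: 17/16 ≈ 1.0625.
Is 17/16 < 1? NO.
Since the bound 17/16 is ≥ 1, the union bound is uninformative here; it does NOT by itself certify existence.

36·p = 17/16 ≈ 1.0625; existence NOT certified by the union bound.


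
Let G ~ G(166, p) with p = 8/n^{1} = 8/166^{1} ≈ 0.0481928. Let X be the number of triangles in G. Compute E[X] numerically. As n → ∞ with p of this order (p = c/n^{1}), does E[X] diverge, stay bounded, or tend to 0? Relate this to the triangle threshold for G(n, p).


Number of potential triangles: C(166, 3) = 748660.
Each occurs with probability p³ ≈ (0.0481928)³ ≈ 1.11929792e-04.
By linearity: E[X] = C(166, 3)·p³ ≈ 748660 · 1.11929792e-04 ≈ 83.797358.
Here α = 1, so p = 8/n is exactly at the triangle threshold p ~ 1/n. Asymptotically E[X] → c³/6 = 8³/6 = 256/3 ≈ 85.333333, a bounded constant. In this regime the triangle count is asymptotically Poisson(c³/6).

E[X] ≈ 83.797358; in regime p = Θ(1/n^{1}) E[X] stays bounded (at the triangle threshold p ~ 1/n).


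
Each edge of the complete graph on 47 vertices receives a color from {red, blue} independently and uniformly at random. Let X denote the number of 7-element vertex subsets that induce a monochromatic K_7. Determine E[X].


Let X = Σ_S X_S over the C(47, 7) = 62891499 subsets S of size 7, where X_S = 1 if the K_7 on S is monochromatic.
For a fixed S, the K_7 on S has C(7, 2) = 21 edges. P[all 21 edges red] = (1/2)^21, and likewise for blue, so P[monochromatic] = 2·(1/2)^21 = 2^{1 − 21} = 1/1048576.
By linearity: E[X] = C(47, 7) · 2^{1 − 21} = 62891499 · 1/1048576 = 62891499/1048576.
Numerically: E[X] ≈ 59.9780.

E[X] = C(47,7)·2^(1−C(7,2)) = 62891499/1048576 ≈ 59.9780.


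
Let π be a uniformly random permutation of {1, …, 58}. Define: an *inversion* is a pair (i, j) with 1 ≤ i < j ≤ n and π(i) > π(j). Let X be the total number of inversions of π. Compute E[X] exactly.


Write X = Σ X_I over the C(58, 2) = 1653 pairs i < j, with X_I the indicator of one inversion.
There are 1653 indicators.
For each fixed pair i < j, the values π(i) and π(j) are two distinct elements of {1, …, 58} in uniformly random order; by symmetry P[π(i) > π(j)] = 1/2.
By linearity: E[X] = 1653 · (1/2) = C(58, 2) · (1/2) = 1653/2 = 1653/2 ≈ 826.50000.

E[X] = 1653/2 = 826.50000.


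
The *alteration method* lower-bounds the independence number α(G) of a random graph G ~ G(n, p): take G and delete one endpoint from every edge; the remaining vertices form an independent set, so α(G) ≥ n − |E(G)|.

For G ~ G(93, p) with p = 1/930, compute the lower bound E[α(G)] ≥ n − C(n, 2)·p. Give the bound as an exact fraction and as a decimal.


E[|E(G)|] = C(93, 2)·p = 4278 · (1/930) = 23/5.
E[α(G)] ≥ n − E[|E(G)|] = 93 − 23/5 = 442/5.
Numerically: ≈ 88.4000.
(This is only a lower bound; the true E[α(G)] may be larger.)

E[α(G)] ≥ 442/5 ≈ 88.4000.


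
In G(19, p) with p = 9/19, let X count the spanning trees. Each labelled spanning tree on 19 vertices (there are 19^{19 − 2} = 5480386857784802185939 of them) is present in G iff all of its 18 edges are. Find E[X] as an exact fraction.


K_19 has 19^{19 − 2} = 5480386857784802185939 labelled spanning trees.
For each such spanning tree H, let X_H = 1 if all 18 edges of H are present in G. Then P[X_H = 1] = p^{18} = (9/19)^{18} = 150094635296999121/104127350297911241532841.
Summing the indicators: E[X] = Σ_H E[X_H] = 5480386857784802185939 · p^{18} = 5480386857784802185939 · 150094635296999121/104127350297911241532841 = 150094635296999121/19.
Numerically: E[X] ≈ 7.8997e+15.

E[X] = 5480386857784802185939 · (9/19)^{18} = 150094635296999121/19 ≈ 7.8997e+15.


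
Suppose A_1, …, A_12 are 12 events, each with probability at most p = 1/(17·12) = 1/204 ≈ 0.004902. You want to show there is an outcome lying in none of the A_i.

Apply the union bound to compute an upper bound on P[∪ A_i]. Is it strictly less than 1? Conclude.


Union bound: P[∪_{i=1}^{12} A_i] ≤ Σ_i P[A_i] ≤ 12·p = 12·(1/204) = 1/17.
Numerically: 1/17 ≈ 0.058824.
Is 1/17 < 1? YES.
Since P[∪ A_i] ≤ 1/17 < 1, the complement has P[∩ A_i^c] ≥ 1 − 1/17 = 16/17 > 0, so some outcome avoids every A_i.

12·p = 1/17 ≈ 0.058824; existence CERTIFIED by the union bound.


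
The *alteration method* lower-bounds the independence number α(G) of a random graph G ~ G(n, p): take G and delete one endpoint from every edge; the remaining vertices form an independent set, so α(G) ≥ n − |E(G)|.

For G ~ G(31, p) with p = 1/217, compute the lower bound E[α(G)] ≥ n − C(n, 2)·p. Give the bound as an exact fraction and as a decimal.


E[|E(G)|] = C(31, 2)·p = 465 · (1/217) = 15/7.
E[α(G)] ≥ n − E[|E(G)|] = 31 − 15/7 = 202/7.
Numerically: ≈ 28.857.
(This is only a lower bound; the true E[α(G)] may be larger.)

E[α(G)] ≥ 202/7 ≈ 28.857.


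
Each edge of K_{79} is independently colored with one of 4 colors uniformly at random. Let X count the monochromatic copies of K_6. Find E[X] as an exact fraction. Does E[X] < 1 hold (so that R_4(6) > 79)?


E[X] = C(79, 6) · 4^{1 − 15} = 277962685 · 4^{−14} = 277962685/268435456.
As a reduced fraction: E[X] = 277962685/268435456 ≈ 1.0354917.
Is E[X] < 1? NO.
Since E[X] ≥ 1, the first-moment bound is inconclusive at n = 79; it does NOT by itself certify R_4(6) > 79.

E[X] = 277962685/268435456 ≈ 1.0354917; E[X] ≥ 1; first-moment method inconclusive here.


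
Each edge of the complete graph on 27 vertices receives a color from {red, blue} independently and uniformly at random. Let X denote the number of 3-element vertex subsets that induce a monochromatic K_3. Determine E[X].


Let X = Σ_S X_S over the C(27, 3) = 2925 subsets S of size 3, where X_S = 1 if the K_3 on S is monochromatic.
For a fixed S, the K_3 on S has C(3, 2) = 3 edges. P[all 3 edges red] = (1/2)^3, and likewise for blue, so P[monochromatic] = 2·(1/2)^3 = 2^{1 − 3} = 1/4.
Summing: E[X] = C(27, 3) · 2^{1 − 3} = 2925 · 1/4 = 2925/4.
Numerically: E[X] ≈ 731.25000.

E[X] = C(27,3)·2^(1−C(3,2)) = 2925/4 ≈ 731.25000.


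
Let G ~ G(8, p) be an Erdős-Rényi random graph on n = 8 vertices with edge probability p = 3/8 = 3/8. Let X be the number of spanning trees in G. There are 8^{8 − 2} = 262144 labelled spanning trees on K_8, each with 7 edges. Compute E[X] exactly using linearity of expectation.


K_8 has 8^{8 − 2} = 262144 labelled spanning trees.
For each such spanning tree H, let X_H = 1 if all 7 edges of H are present in G. Then P[X_H = 1] = p^{7} = (3/8)^{7} = 2187/2097152.
By linearity of expectation: E[X] = Σ_H E[X_H] = 262144 · p^{7} = 262144 · 2187/2097152 = 2187/8.
Numerically: E[X] ≈ 273.375.

E[X] = 262144 · (3/8)^{7} = 2187/8 ≈ 273.375.


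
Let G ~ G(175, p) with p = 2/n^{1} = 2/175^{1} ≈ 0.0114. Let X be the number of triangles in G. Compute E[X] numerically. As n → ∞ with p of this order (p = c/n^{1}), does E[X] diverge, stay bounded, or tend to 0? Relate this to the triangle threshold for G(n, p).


Number of potential triangles: C(175, 3) = 877975.
Each occurs with probability p³ ≈ (0.0114)³ ≈ 1.49271e-06.
By linearity: E[X] = C(175, 3)·p³ ≈ 877975 · 1.49271e-06 ≈ 1.311.
Here α = 1, so p = 2/n is exactly at the triangle threshold p ~ 1/n. Asymptotically E[X] → c³/6 = 2³/6 = 4/3 ≈ 1.333, a bounded constant. In this regime the triangle count is asymptotically Poisson(c³/6).

E[X] ≈ 1.311; in regime p = Θ(1/n^{1}) E[X] stays bounded (at the triangle threshold p ~ 1/n).


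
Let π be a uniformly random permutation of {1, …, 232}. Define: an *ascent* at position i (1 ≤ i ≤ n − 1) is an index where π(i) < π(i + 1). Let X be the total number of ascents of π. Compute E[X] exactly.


Write X = Σ X_I over i = 1, …, 231, with X_I the indicator of one ascent.
There are 231 indicators.
For each fixed i, the pair (π(i), π(i+1)) is a uniformly random ordered pair of distinct values from {1, …, 232}; by symmetry P[π(i) < π(i+1)] = 1/2.
By linearity: E[X] = 231 · (1/2) = (232 − 1) · (1/2) = 231/2 ≈ 115.50000.

E[X] = 231/2 = 115.50000.


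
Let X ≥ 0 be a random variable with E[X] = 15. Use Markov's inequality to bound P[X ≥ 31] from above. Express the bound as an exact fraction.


μ = E[X] = 15, a = 31.
Markov: P[X ≥ 31] ≤ μ/a = (15)/31 = 15/31.
Numerically: ≈ 0.484.
(Since a = 31 > μ = 15.000, the bound 15/31 is < 1 and informative.)

P[X ≥ 31] ≤ 15/31 ≈ 0.484.


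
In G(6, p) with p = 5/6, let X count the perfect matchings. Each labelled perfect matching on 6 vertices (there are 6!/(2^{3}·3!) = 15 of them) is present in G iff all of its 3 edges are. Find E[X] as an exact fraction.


K_6 has 6!/(2^{3}·3!) = 15 labelled perfect matchings.
For each such perfect matching H, let X_H = 1 if all 3 edges of H are present in G. Then P[X_H = 1] = p^{3} = (5/6)^{3} = 125/216.
Summing the indicators: E[X] = Σ_H E[X_H] = 15 · p^{3} = 15 · 125/216 = 625/72.
Numerically: E[X] ≈ 8.68056.

E[X] = 15 · (5/6)^{3} = 625/72 ≈ 8.68056.


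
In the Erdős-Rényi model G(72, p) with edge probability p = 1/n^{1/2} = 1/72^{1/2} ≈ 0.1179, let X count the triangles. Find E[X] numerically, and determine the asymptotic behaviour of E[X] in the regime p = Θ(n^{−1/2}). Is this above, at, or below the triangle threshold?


Number of potential triangles: C(72, 3) = 59640.
Each occurs with probability p³ ≈ (0.1179)³ ≈ 1.636821e-03.
By linearity: E[X] = C(72, 3)·p³ ≈ 59640 · 1.636821e-03 ≈ 97.6200.
Since α = 1/2 < 1, p = c/n^{1/2} ≫ 1/n is above the triangle threshold p ~ 1/n. Asymptotically E[X] ~ (c³/6)·n^{3(1−α)} = (1³/6)·n^{1.5} → ∞; triangles are abundant w.h.p.

E[X] ≈ 97.6200; in regime p = Θ(1/n^{1/2}) E[X] diverges (above the triangle threshold p ~ 1/n).


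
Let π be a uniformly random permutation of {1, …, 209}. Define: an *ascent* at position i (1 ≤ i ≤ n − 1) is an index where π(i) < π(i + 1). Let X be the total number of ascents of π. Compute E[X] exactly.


Write X = Σ X_I over i = 1, …, 208, with X_I the indicator of one ascent.
There are 208 indicators.
For each fixed i, the pair (π(i), π(i+1)) is a uniformly random ordered pair of distinct values from {1, …, 209}; by symmetry P[π(i) < π(i+1)] = 1/2.
By linearity: E[X] = 208 · (1/2) = (209 − 1) · (1/2) = 104 ≈ 104.000000.

E[X] = 104 = 104.000000.


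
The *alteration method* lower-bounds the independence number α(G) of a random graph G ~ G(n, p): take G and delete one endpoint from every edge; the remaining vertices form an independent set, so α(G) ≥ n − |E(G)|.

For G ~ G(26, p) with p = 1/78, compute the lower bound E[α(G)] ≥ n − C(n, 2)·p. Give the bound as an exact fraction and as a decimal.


E[|E(G)|] = C(26, 2)·p = 325 · (1/78) = 25/6.
E[α(G)] ≥ n − E[|E(G)|] = 26 − 25/6 = 131/6.
Numerically: ≈ 21.833.
(This is only a lower bound; the true E[α(G)] may be larger.)

E[α(G)] ≥ 131/6 ≈ 21.833.


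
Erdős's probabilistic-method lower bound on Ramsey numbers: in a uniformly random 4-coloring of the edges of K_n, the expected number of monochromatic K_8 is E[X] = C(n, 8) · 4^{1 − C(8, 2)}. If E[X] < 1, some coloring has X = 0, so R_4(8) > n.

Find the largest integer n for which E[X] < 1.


We need C(n, 8) · 4^{1 − 28} < 1, i.e. C(n, 8) < 4^{28 − 1} = 18014398509481984.
Check values of n near the boundary:
  n = 402: C(402, 8) = 15770615726749950; 15770615726749950 < 18014398509481984? YES
  n = 403: C(403, 8) = 16090020602228430; 16090020602228430 < 18014398509481984? YES
  n = 404: C(404, 8) = 16415071523485570; 16415071523485570 < 18014398509481984? YES
  n = 405: C(405, 8) = 16745853821188050; 16745853821188050 < 18014398509481984? YES
  n = 406: C(406, 8) = 17082453897995850; 17082453897995850 < 18014398509481984? YES
  n = 407: C(407, 8) = 17424959239309050; 17424959239309050 < 18014398509481984? YES
  n = 408: C(408, 8) = 17773458424095231; 17773458424095231 < 18014398509481984? YES
  n = 409: C(409, 8) = 18128041135797879; 18128041135797879 < 18014398509481984? NO
The largest n with C(n, 8) < 18014398509481984 is n = 408 (where E[X] = 17773458424095231/18014398509481984 ≈ 0.98663). Hence R_4(8) > 408, i.e. R_4(8) ≥ 409.

Largest n = 408; hence R_4(8) > 408.
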